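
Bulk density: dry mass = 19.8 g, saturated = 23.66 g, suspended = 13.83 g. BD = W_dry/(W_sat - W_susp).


BD = 19.8 / (23.66 - 13.83) = 19.8 / 9.83 = 2.014 g/cm^3

2.014


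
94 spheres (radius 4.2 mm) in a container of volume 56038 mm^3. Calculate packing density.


V_sphere = 4/3*pi*4.2^3 = 310.3391 mm^3
Total V = 94*310.3391 = 29171.8754 mm^3
PD = 29171.8754 / 56038 = 0.521

0.521


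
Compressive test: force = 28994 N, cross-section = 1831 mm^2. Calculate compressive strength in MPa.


CS = 28994 / 1831 = 15.8 MPa

15.8


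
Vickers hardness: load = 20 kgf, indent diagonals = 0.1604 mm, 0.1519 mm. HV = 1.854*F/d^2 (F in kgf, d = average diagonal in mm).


d_avg = (0.1604+0.1519)/2 = 0.15615 mm
HV = 1.854*20/0.15615^2 = 1521

1521


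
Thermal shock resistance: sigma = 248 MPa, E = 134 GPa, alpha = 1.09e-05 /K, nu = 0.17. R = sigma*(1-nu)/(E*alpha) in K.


R = 248*(1-0.17)/(134*1000*1.09e-05) = 141 K

141


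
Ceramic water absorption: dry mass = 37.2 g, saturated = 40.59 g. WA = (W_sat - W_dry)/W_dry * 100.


WA = (40.59 - 37.2) / 37.2 * 100 = 9.11%

9.11


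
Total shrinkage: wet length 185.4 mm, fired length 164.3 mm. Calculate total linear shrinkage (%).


TS = (185.4 - 164.3) / 185.4 * 100 = 11.38%

11.38


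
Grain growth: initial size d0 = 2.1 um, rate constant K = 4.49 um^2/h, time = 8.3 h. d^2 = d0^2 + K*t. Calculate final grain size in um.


d^2 = 2.1^2 + 4.49*8.3 = 41.677
d = sqrt(41.677) = 6.46 um

6.46


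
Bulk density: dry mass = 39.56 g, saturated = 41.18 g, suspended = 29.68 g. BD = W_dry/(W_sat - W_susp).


BD = 39.56 / (41.18 - 29.68) = 39.56 / 11.5 = 3.44 g/cm^3

3.44


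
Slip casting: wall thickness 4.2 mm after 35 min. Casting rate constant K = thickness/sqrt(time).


K = 4.2 / sqrt(35) = 4.2 / 5.9161 = 0.71 mm/min^0.5

0.71


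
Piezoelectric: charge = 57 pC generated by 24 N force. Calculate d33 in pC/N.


d33 = 57 / 24 = 2.4 pC/N

2.4


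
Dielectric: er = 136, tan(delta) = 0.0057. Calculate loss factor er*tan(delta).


Loss = 136 * 0.0057 = 0.775

0.775


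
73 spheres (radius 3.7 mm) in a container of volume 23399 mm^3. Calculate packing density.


V_sphere = 4/3*pi*3.7^3 = 212.1748 mm^3
Total V = 73*212.1748 = 15488.7604 mm^3
PD = 15488.7604 / 23399 = 0.662

0.662


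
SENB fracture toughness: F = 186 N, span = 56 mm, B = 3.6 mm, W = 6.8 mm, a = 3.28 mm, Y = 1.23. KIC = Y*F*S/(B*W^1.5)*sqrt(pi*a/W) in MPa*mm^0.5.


KIC = 1.23*186*56/(3.6*6.8^1.5)*sqrt(pi*3.28/6.8) = 247.06

247.06


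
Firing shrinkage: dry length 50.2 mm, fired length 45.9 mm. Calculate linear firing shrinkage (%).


FS = (50.2 - 45.9) / 50.2 * 100 = 8.57%

8.57


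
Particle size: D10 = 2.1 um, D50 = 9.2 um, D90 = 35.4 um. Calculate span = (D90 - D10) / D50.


Span = (35.4 - 2.1) / 9.2 = 33.3 / 9.2 = 3.62

3.62


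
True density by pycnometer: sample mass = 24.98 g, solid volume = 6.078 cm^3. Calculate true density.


TD = 24.98 / 6.078 = 4.11 g/cm^3

4.11


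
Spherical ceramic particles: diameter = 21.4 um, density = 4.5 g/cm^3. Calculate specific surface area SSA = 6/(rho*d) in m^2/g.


SSA = 6 / (4.5 * 21.4) = 0.062 m^2/g

0.062


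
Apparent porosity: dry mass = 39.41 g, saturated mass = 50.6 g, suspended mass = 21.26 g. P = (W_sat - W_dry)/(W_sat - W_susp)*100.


P = (50.6 - 39.41) / (50.6 - 21.26) * 100 = 11.19 / 29.34 * 100 = 38.1%

38.1


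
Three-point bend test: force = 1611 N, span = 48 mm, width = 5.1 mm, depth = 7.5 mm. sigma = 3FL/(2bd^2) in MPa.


sigma = 3*1611*48/(2*5.1*7.5^2) = 404.3 MPa

404.3


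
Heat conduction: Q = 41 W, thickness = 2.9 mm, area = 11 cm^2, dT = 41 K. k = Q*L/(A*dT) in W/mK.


k = 41*2.9/1000/(11/10000*41) = 2.64 W/mK

2.64


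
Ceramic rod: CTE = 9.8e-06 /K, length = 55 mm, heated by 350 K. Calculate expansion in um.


dL = 9.8e-06 * 55 * 350 * 1000 = 188.65 um

188.65


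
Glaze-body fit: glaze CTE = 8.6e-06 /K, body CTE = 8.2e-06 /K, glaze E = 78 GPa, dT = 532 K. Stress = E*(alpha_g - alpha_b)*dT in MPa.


Stress = 78*1000*(8.6e-06 - 8.2e-06)*532 = 16.6 MPa

16.6


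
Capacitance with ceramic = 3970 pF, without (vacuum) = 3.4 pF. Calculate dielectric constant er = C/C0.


er = 3970 / 3.4 = 1167.65

1167.65


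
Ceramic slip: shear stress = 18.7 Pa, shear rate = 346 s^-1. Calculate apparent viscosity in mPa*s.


eta = tau/gamma * 1000 = 18.7/346 * 1000 = 54.0 mPa*s

54.0


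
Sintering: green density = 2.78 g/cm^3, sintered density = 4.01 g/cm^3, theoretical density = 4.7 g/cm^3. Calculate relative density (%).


Relative = 4.01 / 4.7 * 100 = 85.3%

85.3


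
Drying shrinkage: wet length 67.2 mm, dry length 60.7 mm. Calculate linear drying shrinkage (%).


DS = (67.2 - 60.7) / 67.2 * 100 = 9.67%

9.67


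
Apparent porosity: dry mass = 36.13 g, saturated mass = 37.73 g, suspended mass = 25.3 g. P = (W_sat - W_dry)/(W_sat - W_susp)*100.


P = (37.73 - 36.13) / (37.73 - 25.3) * 100 = 1.6 / 12.43 * 100 = 12.9%

12.9


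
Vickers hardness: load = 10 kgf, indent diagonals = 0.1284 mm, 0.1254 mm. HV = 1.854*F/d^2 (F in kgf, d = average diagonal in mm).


d_avg = (0.1284+0.1254)/2 = 0.1269 mm
HV = 1.854*10/0.1269^2 = 1151

1151


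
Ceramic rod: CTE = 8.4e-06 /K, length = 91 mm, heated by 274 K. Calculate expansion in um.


dL = 8.4e-06 * 91 * 274 * 1000 = 209.446 um

209.446


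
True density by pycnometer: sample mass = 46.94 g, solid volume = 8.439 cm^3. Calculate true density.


TD = 46.94 / 8.439 = 5.562 g/cm^3

5.562


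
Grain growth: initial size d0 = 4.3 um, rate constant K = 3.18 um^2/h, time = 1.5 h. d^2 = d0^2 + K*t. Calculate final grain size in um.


d^2 = 4.3^2 + 3.18*1.5 = 23.26
d = sqrt(23.26) = 4.82 um

4.82


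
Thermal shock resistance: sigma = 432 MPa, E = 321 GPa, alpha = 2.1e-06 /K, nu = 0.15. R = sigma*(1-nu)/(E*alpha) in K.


R = 432*(1-0.15)/(321*1000*2.1e-06) = 545 K

545


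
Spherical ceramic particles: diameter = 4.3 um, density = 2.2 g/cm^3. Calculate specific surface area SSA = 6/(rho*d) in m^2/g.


SSA = 6 / (2.2 * 4.3) = 0.634 m^2/g

0.634


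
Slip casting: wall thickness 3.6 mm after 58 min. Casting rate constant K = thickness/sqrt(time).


K = 3.6 / sqrt(58) = 3.6 / 7.6158 = 0.473 mm/min^0.5

0.473


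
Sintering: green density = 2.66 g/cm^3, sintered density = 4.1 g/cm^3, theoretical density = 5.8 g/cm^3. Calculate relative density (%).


Relative = 4.1 / 5.8 * 100 = 70.7%

70.7


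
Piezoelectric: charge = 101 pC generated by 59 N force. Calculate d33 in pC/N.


d33 = 101 / 59 = 1.7 pC/N

1.7


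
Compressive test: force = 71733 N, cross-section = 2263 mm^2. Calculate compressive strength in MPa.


CS = 71733 / 2263 = 31.7 MPa

31.7


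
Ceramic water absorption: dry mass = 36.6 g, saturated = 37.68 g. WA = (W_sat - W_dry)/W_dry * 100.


WA = (37.68 - 36.6) / 36.6 * 100 = 2.95%

2.95


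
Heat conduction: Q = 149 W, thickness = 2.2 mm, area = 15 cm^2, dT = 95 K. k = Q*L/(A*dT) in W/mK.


k = 149*2.2/1000/(15/10000*95) = 2.3 W/mK

2.3


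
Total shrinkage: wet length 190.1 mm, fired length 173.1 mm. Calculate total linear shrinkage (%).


TS = (190.1 - 173.1) / 190.1 * 100 = 8.94%

8.94


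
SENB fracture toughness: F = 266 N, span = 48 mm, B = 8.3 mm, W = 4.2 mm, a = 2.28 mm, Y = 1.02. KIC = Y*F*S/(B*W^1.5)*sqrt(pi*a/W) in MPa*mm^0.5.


KIC = 1.02*266*48/(8.3*4.2^1.5)*sqrt(pi*2.28/4.2) = 238.06

238.06


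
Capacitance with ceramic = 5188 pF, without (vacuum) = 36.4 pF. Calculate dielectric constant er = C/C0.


er = 5188 / 36.4 = 142.53

142.53


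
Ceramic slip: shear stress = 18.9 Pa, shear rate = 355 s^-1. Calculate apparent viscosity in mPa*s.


eta = tau/gamma * 1000 = 18.9/355 * 1000 = 53.2 mPa*s

53.2


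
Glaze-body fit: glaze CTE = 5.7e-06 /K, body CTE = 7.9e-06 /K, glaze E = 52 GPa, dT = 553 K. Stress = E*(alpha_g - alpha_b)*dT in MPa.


Stress = 52*1000*(5.7e-06 - 7.9e-06)*553 = -63.3 MPa

-63.3


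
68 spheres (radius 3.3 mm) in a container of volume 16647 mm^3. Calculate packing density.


V_sphere = 4/3*pi*3.3^3 = 150.5326 mm^3
Total V = 68*150.5326 = 10236.2168 mm^3
PD = 10236.2168 / 16647 = 0.615

0.615


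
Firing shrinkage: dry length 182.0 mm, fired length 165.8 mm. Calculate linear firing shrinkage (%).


FS = (182.0 - 165.8) / 182.0 * 100 = 8.9%

8.9


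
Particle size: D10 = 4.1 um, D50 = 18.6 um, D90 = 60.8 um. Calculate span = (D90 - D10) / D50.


Span = (60.8 - 4.1) / 18.6 = 56.7 / 18.6 = 3.048

3.048


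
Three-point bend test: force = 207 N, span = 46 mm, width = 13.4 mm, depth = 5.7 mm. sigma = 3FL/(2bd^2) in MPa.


sigma = 3*207*46/(2*13.4*5.7^2) = 32.8 MPa

32.8


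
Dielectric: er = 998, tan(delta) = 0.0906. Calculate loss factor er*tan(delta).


Loss = 998 * 0.0906 = 90.419

90.419


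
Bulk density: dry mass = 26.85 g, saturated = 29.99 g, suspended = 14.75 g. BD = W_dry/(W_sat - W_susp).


BD = 26.85 / (29.99 - 14.75) = 26.85 / 15.24 = 1.762 g/cm^3

1.762


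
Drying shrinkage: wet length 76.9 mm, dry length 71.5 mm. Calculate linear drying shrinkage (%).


DS = (76.9 - 71.5) / 76.9 * 100 = 7.02%

7.02


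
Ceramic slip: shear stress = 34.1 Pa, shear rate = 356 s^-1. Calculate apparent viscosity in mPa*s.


eta = tau/gamma * 1000 = 34.1/356 * 1000 = 95.8 mPa*s

95.8


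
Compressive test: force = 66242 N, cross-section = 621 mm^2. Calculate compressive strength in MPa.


CS = 66242 / 621 = 106.7 MPa

106.7


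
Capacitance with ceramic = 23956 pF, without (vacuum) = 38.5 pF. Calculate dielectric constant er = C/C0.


er = 23956 / 38.5 = 622.23

622.23


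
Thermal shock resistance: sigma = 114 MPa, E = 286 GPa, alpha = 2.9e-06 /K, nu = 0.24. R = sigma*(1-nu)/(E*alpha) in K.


R = 114*(1-0.24)/(286*1000*2.9e-06) = 104 K

104


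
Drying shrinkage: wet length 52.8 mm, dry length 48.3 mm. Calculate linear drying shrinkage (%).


DS = (52.8 - 48.3) / 52.8 * 100 = 8.52%

8.52


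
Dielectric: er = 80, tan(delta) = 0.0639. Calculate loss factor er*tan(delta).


Loss = 80 * 0.0639 = 5.112

5.112


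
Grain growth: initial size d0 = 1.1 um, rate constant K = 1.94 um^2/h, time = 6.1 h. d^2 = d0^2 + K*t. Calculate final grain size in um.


d^2 = 1.1^2 + 1.94*6.1 = 13.044
d = sqrt(13.044) = 3.61 um

3.61


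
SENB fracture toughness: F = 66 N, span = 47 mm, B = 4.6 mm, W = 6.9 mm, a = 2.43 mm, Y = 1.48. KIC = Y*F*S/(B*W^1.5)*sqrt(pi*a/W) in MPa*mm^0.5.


KIC = 1.48*66*47/(4.6*6.9^1.5)*sqrt(pi*2.43/6.9) = 57.92

57.92


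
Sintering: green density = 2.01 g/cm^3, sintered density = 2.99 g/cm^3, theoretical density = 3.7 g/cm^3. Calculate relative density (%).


Relative = 2.99 / 3.7 * 100 = 80.8%

80.8


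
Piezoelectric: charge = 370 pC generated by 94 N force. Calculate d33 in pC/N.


d33 = 370 / 94 = 3.9 pC/N

3.9


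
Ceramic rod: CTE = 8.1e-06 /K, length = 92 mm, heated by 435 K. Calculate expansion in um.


dL = 8.1e-06 * 92 * 435 * 1000 = 324.162 um

324.162


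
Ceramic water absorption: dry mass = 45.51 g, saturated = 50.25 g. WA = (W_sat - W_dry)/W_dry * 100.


WA = (50.25 - 45.51) / 45.51 * 100 = 10.42%

10.42


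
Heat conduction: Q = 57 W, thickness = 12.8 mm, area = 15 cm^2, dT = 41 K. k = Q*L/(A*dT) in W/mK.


k = 57*12.8/1000/(15/10000*41) = 11.86 W/mK

11.86


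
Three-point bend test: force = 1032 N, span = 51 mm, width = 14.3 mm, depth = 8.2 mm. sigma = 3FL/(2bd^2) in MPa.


sigma = 3*1032*51/(2*14.3*8.2^2) = 82.1 MPa

82.1


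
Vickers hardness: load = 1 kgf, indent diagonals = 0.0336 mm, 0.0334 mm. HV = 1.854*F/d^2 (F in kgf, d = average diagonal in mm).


d_avg = (0.0336+0.0334)/2 = 0.0335 mm
HV = 1.854*1/0.0335^2 = 1652

1652


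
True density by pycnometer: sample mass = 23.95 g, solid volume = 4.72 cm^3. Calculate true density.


TD = 23.95 / 4.72 = 5.074 g/cm^3

5.074


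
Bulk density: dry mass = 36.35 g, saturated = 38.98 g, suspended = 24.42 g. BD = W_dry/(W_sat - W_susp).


BD = 36.35 / (38.98 - 24.42) = 36.35 / 14.56 = 2.497 g/cm^3

2.497


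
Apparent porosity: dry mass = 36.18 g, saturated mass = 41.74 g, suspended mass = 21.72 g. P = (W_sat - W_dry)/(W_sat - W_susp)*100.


P = (41.74 - 36.18) / (41.74 - 21.72) * 100 = 5.56 / 20.02 * 100 = 27.8%

27.8


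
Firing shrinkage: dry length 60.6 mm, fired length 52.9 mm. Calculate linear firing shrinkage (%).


FS = (60.6 - 52.9) / 60.6 * 100 = 12.71%

12.71


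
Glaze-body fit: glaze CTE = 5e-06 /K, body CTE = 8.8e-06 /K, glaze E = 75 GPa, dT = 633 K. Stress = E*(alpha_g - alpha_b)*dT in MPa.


Stress = 75*1000*(5e-06 - 8.8e-06)*633 = -180.4 MPa

-180.4


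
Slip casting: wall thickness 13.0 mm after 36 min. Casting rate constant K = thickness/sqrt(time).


K = 13.0 / sqrt(36) = 13.0 / 6.0 = 2.167 mm/min^0.5

2.167


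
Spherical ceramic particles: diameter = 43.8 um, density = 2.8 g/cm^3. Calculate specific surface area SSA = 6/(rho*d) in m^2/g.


SSA = 6 / (2.8 * 43.8) = 0.049 m^2/g

0.049


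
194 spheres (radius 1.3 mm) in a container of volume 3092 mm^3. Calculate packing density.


V_sphere = 4/3*pi*1.3^3 = 9.2028 mm^3
Total V = 194*9.2028 = 1785.3432 mm^3
PD = 1785.3432 / 3092 = 0.577

0.577


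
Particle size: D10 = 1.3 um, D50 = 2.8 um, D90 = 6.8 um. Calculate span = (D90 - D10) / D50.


Span = (6.8 - 1.3) / 2.8 = 5.5 / 2.8 = 1.964

1.964


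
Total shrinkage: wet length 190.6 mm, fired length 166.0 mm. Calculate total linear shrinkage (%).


TS = (190.6 - 166.0) / 190.6 * 100 = 12.91%

12.91


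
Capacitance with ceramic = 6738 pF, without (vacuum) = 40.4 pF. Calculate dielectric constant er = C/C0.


er = 6738 / 40.4 = 166.78

166.78


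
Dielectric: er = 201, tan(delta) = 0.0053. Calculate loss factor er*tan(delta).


Loss = 201 * 0.0053 = 1.065

1.065


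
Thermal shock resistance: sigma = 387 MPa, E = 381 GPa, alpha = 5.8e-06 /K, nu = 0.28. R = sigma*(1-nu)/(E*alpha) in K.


R = 387*(1-0.28)/(381*1000*5.8e-06) = 126 K

126


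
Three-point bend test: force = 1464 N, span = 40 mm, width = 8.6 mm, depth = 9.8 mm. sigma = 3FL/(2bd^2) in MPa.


sigma = 3*1464*40/(2*8.6*9.8^2) = 106.4 MPa

106.4


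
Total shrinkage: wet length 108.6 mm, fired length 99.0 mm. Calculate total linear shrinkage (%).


TS = (108.6 - 99.0) / 108.6 * 100 = 8.84%

8.84


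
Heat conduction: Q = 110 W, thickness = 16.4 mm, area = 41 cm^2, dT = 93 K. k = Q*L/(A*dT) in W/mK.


k = 110*16.4/1000/(41/10000*93) = 4.73 W/mK

4.73


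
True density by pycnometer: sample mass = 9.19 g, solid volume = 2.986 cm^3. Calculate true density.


TD = 9.19 / 2.986 = 3.078 g/cm^3

3.078


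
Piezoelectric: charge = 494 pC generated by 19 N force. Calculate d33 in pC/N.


d33 = 494 / 19 = 26.0 pC/N

26.0


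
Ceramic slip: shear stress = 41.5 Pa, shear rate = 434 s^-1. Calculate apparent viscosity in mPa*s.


eta = tau/gamma * 1000 = 41.5/434 * 1000 = 95.6 mPa*s

95.6


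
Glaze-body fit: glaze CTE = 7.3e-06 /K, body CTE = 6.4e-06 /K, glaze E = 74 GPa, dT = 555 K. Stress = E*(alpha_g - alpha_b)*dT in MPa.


Stress = 74*1000*(7.3e-06 - 6.4e-06)*555 = 37.0 MPa

37.0


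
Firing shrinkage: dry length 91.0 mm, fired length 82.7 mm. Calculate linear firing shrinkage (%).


FS = (91.0 - 82.7) / 91.0 * 100 = 9.12%

9.12


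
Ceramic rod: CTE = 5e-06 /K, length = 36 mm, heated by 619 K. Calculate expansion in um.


dL = 5e-06 * 36 * 619 * 1000 = 111.42 um

111.42


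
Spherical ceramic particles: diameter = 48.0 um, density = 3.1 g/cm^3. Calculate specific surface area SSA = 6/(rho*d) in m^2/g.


SSA = 6 / (3.1 * 48.0) = 0.04 m^2/g

0.04


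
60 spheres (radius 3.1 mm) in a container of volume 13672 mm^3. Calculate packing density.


V_sphere = 4/3*pi*3.1^3 = 124.7882 mm^3
Total V = 60*124.7882 = 7487.292 mm^3
PD = 7487.292 / 13672 = 0.548

0.548


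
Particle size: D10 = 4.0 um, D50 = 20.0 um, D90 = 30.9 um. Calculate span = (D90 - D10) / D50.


Span = (30.9 - 4.0) / 20.0 = 26.9 / 20.0 = 1.345

1.345


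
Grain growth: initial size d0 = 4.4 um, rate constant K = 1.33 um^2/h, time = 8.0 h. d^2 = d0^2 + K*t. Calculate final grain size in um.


d^2 = 4.4^2 + 1.33*8.0 = 30.0
d = sqrt(30.0) = 5.48 um

5.48


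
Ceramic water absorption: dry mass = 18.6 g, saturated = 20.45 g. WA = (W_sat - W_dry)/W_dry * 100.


WA = (20.45 - 18.6) / 18.6 * 100 = 9.95%

9.95


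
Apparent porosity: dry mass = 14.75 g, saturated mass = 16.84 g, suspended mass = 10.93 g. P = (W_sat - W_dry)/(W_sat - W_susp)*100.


P = (16.84 - 14.75) / (16.84 - 10.93) * 100 = 2.09 / 5.91 * 100 = 35.4%

35.4


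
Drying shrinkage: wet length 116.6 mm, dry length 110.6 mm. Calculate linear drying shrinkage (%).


DS = (116.6 - 110.6) / 116.6 * 100 = 5.15%

5.15


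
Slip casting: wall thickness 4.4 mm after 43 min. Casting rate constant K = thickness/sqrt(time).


K = 4.4 / sqrt(43) = 4.4 / 6.5574 = 0.671 mm/min^0.5

0.671


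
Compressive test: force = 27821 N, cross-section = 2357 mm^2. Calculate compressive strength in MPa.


CS = 27821 / 2357 = 11.8 MPa

11.8


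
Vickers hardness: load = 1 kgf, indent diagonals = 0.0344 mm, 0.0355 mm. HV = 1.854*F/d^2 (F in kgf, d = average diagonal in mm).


d_avg = (0.0344+0.0355)/2 = 0.03495 mm
HV = 1.854*1/0.03495^2 = 1518

1518


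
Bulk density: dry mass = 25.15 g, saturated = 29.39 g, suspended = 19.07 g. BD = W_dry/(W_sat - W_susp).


BD = 25.15 / (29.39 - 19.07) = 25.15 / 10.32 = 2.437 g/cm^3

2.437


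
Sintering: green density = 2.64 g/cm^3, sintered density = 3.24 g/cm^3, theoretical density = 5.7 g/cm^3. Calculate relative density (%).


Relative = 3.24 / 5.7 * 100 = 56.8%

56.8


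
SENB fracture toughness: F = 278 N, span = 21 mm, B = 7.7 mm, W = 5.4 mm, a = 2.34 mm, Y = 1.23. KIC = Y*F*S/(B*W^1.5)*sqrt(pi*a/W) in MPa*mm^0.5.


KIC = 1.23*278*21/(7.7*5.4^1.5)*sqrt(pi*2.34/5.4) = 86.71

86.71


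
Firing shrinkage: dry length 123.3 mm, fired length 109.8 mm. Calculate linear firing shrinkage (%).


FS = (123.3 - 109.8) / 123.3 * 100 = 10.95%

10.95


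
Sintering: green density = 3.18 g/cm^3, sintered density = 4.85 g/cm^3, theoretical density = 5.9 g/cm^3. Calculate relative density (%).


Relative = 4.85 / 5.9 * 100 = 82.2%

82.2


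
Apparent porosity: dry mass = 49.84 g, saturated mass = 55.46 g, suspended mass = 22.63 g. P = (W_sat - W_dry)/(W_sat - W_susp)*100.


P = (55.46 - 49.84) / (55.46 - 22.63) * 100 = 5.62 / 32.83 * 100 = 17.1%

17.1


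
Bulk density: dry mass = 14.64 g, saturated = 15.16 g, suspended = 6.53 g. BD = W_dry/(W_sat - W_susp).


BD = 14.64 / (15.16 - 6.53) = 14.64 / 8.63 = 1.696 g/cm^3

1.696


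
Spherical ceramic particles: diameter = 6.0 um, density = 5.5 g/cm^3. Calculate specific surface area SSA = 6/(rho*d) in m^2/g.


SSA = 6 / (5.5 * 6.0) = 0.182 m^2/g

0.182


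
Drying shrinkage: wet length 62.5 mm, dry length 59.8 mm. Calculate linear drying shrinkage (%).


DS = (62.5 - 59.8) / 62.5 * 100 = 4.32%

4.32


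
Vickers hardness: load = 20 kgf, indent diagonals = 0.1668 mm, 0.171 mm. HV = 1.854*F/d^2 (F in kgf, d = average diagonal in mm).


d_avg = (0.1668+0.171)/2 = 0.1689 mm
HV = 1.854*20/0.1689^2 = 1300

1300


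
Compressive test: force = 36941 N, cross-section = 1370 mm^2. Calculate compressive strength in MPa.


CS = 36941 / 1370 = 27.0 MPa

27.0


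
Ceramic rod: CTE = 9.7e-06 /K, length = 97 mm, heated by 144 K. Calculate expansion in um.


dL = 9.7e-06 * 97 * 144 * 1000 = 135.49 um

135.49


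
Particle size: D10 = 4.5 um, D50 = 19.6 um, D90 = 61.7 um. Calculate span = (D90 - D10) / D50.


Span = (61.7 - 4.5) / 19.6 = 57.2 / 19.6 = 2.918

2.918


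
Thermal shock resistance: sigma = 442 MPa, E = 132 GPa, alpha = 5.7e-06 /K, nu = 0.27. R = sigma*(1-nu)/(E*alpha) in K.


R = 442*(1-0.27)/(132*1000*5.7e-06) = 429 K

429


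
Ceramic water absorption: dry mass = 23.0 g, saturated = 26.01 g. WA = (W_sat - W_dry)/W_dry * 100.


WA = (26.01 - 23.0) / 23.0 * 100 = 13.09%

13.09


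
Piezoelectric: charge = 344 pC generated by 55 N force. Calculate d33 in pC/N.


d33 = 344 / 55 = 6.3 pC/N

6.3


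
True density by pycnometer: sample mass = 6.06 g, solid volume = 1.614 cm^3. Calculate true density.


TD = 6.06 / 1.614 = 3.755 g/cm^3

3.755


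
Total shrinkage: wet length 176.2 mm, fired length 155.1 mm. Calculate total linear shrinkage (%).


TS = (176.2 - 155.1) / 176.2 * 100 = 11.98%

11.98


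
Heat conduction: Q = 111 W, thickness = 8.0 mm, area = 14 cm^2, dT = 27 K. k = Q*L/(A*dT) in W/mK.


k = 111*8.0/1000/(14/10000*27) = 23.49 W/mK

23.49


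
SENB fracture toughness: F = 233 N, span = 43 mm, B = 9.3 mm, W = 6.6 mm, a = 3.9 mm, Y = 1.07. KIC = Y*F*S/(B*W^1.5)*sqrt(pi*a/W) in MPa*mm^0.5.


KIC = 1.07*233*43/(9.3*6.6^1.5)*sqrt(pi*3.9/6.6) = 92.63

92.63


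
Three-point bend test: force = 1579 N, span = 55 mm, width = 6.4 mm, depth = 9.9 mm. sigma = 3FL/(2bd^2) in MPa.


sigma = 3*1579*55/(2*6.4*9.9^2) = 207.7 MPa

207.7


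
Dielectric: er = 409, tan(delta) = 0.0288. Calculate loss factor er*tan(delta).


Loss = 409 * 0.0288 = 11.779

11.779


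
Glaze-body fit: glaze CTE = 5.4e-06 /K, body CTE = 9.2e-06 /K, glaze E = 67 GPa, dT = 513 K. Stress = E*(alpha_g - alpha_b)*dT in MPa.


Stress = 67*1000*(5.4e-06 - 9.2e-06)*513 = -130.6 MPa

-130.6


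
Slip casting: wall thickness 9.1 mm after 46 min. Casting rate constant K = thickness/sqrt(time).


K = 9.1 / sqrt(46) = 9.1 / 6.7823 = 1.342 mm/min^0.5

1.342


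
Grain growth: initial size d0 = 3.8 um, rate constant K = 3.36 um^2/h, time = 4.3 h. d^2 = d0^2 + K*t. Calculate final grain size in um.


d^2 = 3.8^2 + 3.36*4.3 = 28.888
d = sqrt(28.888) = 5.37 um

5.37


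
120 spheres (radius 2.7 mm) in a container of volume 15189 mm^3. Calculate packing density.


V_sphere = 4/3*pi*2.7^3 = 82.448 mm^3
Total V = 120*82.448 = 9893.76 mm^3
PD = 9893.76 / 15189 = 0.651

0.651


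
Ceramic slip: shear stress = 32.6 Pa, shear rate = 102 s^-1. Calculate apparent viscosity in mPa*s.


eta = tau/gamma * 1000 = 32.6/102 * 1000 = 319.6 mPa*s

319.6


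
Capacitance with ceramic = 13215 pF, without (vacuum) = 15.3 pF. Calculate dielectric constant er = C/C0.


er = 13215 / 15.3 = 863.73

863.73


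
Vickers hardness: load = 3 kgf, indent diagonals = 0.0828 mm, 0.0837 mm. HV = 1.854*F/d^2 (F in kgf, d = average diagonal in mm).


d_avg = (0.0828+0.0837)/2 = 0.08325 mm
HV = 1.854*3/0.08325^2 = 803

803


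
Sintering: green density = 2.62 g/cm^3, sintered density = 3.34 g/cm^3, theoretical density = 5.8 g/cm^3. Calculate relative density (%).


Relative = 3.34 / 5.8 * 100 = 57.6%

57.6


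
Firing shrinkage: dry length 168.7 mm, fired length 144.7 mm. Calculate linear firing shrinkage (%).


FS = (168.7 - 144.7) / 168.7 * 100 = 14.23%

14.23


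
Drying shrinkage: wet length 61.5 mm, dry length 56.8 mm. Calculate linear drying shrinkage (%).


DS = (61.5 - 56.8) / 61.5 * 100 = 7.64%

7.64


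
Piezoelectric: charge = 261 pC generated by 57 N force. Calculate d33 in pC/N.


d33 = 261 / 57 = 4.6 pC/N

4.6


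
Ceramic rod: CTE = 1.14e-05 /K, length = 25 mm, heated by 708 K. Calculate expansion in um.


dL = 1.14e-05 * 25 * 708 * 1000 = 201.78 um

201.78


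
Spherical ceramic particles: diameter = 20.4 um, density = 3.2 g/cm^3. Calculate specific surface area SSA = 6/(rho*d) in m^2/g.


SSA = 6 / (3.2 * 20.4) = 0.092 m^2/g

0.092


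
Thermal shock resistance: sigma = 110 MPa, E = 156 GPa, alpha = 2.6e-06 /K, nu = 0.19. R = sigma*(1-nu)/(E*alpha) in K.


R = 110*(1-0.19)/(156*1000*2.6e-06) = 220 K

220


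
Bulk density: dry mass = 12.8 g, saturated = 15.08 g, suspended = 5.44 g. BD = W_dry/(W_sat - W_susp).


BD = 12.8 / (15.08 - 5.44) = 12.8 / 9.64 = 1.328 g/cm^3

1.328


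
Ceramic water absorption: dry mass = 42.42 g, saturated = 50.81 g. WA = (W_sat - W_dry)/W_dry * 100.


WA = (50.81 - 42.42) / 42.42 * 100 = 19.78%

19.78


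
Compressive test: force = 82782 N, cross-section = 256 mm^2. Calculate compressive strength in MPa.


CS = 82782 / 256 = 323.4 MPa

323.4


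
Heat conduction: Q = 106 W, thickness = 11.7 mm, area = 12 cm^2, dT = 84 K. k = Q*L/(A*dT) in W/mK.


k = 106*11.7/1000/(12/10000*84) = 12.3 W/mK

12.3


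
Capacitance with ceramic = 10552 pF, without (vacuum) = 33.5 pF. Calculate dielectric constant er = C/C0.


er = 10552 / 33.5 = 314.99

314.99


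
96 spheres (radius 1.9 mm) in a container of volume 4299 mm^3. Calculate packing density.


V_sphere = 4/3*pi*1.9^3 = 28.7309 mm^3
Total V = 96*28.7309 = 2758.1664 mm^3
PD = 2758.1664 / 4299 = 0.642

0.642


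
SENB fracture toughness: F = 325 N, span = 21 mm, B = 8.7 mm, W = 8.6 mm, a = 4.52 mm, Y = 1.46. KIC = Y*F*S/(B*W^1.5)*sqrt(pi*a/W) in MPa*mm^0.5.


KIC = 1.46*325*21/(8.7*8.6^1.5)*sqrt(pi*4.52/8.6) = 58.36

58.36


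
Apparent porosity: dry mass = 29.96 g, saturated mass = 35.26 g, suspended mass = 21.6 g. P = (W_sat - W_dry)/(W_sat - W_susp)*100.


P = (35.26 - 29.96) / (35.26 - 21.6) * 100 = 5.3 / 13.66 * 100 = 38.8%

38.8


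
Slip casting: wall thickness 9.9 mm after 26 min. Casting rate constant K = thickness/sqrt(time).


K = 9.9 / sqrt(26) = 9.9 / 5.099 = 1.942 mm/min^0.5

1.942


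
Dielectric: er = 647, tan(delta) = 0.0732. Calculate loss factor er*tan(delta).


Loss = 647 * 0.0732 = 47.36

47.36


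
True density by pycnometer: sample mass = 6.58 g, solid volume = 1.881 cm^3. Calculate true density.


TD = 6.58 / 1.881 = 3.498 g/cm^3

3.498


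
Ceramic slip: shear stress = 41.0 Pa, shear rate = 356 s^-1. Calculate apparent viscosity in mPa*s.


eta = tau/gamma * 1000 = 41.0/356 * 1000 = 115.2 mPa*s

115.2


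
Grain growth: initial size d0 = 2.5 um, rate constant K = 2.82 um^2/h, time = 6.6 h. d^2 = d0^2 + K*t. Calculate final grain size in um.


d^2 = 2.5^2 + 2.82*6.6 = 24.862
d = sqrt(24.862) = 4.99 um

4.99


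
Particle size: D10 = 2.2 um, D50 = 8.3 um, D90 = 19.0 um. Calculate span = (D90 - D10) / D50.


Span = (19.0 - 2.2) / 8.3 = 16.8 / 8.3 = 2.024

2.024


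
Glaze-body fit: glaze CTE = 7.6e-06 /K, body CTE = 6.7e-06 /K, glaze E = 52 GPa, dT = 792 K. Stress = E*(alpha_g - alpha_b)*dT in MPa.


Stress = 52*1000*(7.6e-06 - 6.7e-06)*792 = 37.1 MPa

37.1


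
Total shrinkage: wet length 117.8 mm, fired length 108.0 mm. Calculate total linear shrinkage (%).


TS = (117.8 - 108.0) / 117.8 * 100 = 8.32%

8.32


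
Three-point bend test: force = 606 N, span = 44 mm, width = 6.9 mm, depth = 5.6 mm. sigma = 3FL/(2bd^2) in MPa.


sigma = 3*606*44/(2*6.9*5.6^2) = 184.8 MPa

184.8


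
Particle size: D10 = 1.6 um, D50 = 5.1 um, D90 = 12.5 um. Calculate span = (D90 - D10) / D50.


Span = (12.5 - 1.6) / 5.1 = 10.9 / 5.1 = 2.137

2.137


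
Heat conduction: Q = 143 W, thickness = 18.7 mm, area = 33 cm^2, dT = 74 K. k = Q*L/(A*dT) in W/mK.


k = 143*18.7/1000/(33/10000*74) = 10.95 W/mK

10.95


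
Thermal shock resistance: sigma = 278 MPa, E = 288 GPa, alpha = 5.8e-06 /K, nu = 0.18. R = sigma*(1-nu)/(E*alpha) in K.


R = 278*(1-0.18)/(288*1000*5.8e-06) = 136 K

136


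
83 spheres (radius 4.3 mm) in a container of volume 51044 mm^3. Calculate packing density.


V_sphere = 4/3*pi*4.3^3 = 333.0381 mm^3
Total V = 83*333.0381 = 27642.1623 mm^3
PD = 27642.1623 / 51044 = 0.542

0.542


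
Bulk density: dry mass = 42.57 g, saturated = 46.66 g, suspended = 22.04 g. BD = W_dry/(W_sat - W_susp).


BD = 42.57 / (46.66 - 22.04) = 42.57 / 24.62 = 1.729 g/cm^3

1.729


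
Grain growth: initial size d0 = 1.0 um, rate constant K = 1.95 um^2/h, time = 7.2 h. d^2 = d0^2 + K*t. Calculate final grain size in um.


d^2 = 1.0^2 + 1.95*7.2 = 15.04
d = sqrt(15.04) = 3.88 um

3.88


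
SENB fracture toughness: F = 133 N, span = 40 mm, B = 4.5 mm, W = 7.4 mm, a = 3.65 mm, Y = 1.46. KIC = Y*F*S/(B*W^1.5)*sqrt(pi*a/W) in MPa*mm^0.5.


KIC = 1.46*133*40/(4.5*7.4^1.5)*sqrt(pi*3.65/7.4) = 106.74

106.74


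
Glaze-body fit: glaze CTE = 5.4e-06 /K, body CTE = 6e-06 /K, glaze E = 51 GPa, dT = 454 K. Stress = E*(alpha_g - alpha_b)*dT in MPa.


Stress = 51*1000*(5.4e-06 - 6e-06)*454 = -13.9 MPa

-13.9


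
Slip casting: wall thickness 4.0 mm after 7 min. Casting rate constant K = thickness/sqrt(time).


K = 4.0 / sqrt(7) = 4.0 / 2.6458 = 1.512 mm/min^0.5

1.512


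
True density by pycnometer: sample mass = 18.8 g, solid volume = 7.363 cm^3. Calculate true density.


TD = 18.8 / 7.363 = 2.553 g/cm^3

2.553


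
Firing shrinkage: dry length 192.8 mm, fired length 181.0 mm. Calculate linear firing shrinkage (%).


FS = (192.8 - 181.0) / 192.8 * 100 = 6.12%

6.12


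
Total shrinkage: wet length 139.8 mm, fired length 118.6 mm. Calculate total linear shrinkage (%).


TS = (139.8 - 118.6) / 139.8 * 100 = 15.16%

15.16


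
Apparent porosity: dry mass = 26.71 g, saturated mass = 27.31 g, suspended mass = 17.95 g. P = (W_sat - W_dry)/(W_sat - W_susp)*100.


P = (27.31 - 26.71) / (27.31 - 17.95) * 100 = 0.6 / 9.36 * 100 = 6.4%

6.4


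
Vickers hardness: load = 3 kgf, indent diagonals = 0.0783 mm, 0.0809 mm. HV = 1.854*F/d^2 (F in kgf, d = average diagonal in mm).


d_avg = (0.0783+0.0809)/2 = 0.0796 mm
HV = 1.854*3/0.0796^2 = 878

878


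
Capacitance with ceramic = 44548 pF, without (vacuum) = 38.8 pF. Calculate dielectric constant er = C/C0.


er = 44548 / 38.8 = 1148.14

1148.14


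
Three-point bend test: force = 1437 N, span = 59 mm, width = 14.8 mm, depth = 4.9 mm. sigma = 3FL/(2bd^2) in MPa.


sigma = 3*1437*59/(2*14.8*4.9^2) = 357.9 MPa

357.9


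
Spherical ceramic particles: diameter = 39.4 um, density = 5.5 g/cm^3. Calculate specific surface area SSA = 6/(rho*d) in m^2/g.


SSA = 6 / (5.5 * 39.4) = 0.028 m^2/g

0.028


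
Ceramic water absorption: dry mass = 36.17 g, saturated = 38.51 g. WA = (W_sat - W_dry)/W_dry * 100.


WA = (38.51 - 36.17) / 36.17 * 100 = 6.47%

6.47


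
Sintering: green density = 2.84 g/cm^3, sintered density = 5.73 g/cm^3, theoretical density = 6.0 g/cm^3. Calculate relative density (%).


Relative = 5.73 / 6.0 * 100 = 95.5%

95.5


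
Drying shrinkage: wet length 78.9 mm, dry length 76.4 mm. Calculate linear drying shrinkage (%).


DS = (78.9 - 76.4) / 78.9 * 100 = 3.17%

3.17


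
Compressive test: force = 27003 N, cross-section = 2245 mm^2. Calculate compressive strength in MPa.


CS = 27003 / 2245 = 12.0 MPa

12.0


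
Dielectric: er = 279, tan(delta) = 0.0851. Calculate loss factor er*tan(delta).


Loss = 279 * 0.0851 = 23.743

23.743


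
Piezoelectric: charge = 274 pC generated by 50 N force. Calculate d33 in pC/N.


d33 = 274 / 50 = 5.5 pC/N

5.5


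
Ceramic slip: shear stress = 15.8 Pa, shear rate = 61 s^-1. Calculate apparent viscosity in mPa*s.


eta = tau/gamma * 1000 = 15.8/61 * 1000 = 259.0 mPa*s

259.0


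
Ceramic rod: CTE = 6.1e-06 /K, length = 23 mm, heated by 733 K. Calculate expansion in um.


dL = 6.1e-06 * 23 * 733 * 1000 = 102.84 um

102.84


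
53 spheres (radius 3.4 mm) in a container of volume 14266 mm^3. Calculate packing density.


V_sphere = 4/3*pi*3.4^3 = 164.6362 mm^3
Total V = 53*164.6362 = 8725.7186 mm^3
PD = 8725.7186 / 14266 = 0.612

0.612


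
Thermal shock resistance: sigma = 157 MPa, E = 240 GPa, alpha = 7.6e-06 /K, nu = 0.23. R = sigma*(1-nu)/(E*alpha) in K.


R = 157*(1-0.23)/(240*1000*7.6e-06) = 66 K

66


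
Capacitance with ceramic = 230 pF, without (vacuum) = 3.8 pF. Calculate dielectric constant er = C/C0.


er = 230 / 3.8 = 60.53

60.53


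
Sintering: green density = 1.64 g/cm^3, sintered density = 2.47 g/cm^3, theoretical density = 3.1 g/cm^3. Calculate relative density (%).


Relative = 2.47 / 3.1 * 100 = 79.7%

79.7


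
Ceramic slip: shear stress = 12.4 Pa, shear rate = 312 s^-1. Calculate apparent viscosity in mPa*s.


eta = tau/gamma * 1000 = 12.4/312 * 1000 = 39.7 mPa*s

39.7


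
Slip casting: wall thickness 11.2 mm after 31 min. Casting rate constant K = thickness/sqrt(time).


K = 11.2 / sqrt(31) = 11.2 / 5.5678 = 2.012 mm/min^0.5

2.012


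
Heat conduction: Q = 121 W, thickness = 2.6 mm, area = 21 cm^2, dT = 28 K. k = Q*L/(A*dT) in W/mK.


k = 121*2.6/1000/(21/10000*28) = 5.35 W/mK

5.35


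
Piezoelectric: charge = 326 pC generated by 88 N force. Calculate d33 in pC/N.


d33 = 326 / 88 = 3.7 pC/N

3.7


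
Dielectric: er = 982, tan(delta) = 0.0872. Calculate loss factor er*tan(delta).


Loss = 982 * 0.0872 = 85.63

85.63


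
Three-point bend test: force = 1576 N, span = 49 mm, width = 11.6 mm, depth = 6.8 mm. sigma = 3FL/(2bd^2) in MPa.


sigma = 3*1576*49/(2*11.6*6.8^2) = 216.0 MPa

216.0


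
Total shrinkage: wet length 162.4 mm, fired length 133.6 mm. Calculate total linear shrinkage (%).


TS = (162.4 - 133.6) / 162.4 * 100 = 17.73%

17.73


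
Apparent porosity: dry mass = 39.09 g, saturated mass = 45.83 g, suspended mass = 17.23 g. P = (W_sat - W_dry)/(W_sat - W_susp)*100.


P = (45.83 - 39.09) / (45.83 - 17.23) * 100 = 6.74 / 28.6 * 100 = 23.6%

23.6


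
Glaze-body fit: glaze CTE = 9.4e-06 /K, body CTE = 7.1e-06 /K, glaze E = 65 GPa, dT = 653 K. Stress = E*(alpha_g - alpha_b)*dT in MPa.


Stress = 65*1000*(9.4e-06 - 7.1e-06)*653 = 97.6 MPa

97.6


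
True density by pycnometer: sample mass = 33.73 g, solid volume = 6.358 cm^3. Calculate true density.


TD = 33.73 / 6.358 = 5.305 g/cm^3

5.305


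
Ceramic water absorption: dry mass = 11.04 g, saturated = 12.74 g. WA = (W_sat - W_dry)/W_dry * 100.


WA = (12.74 - 11.04) / 11.04 * 100 = 15.4%

15.4


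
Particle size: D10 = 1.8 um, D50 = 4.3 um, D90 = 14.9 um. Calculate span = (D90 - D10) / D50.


Span = (14.9 - 1.8) / 4.3 = 13.1 / 4.3 = 3.047

3.047


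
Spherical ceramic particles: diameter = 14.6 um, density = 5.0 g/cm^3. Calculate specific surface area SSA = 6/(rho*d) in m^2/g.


SSA = 6 / (5.0 * 14.6) = 0.082 m^2/g

0.082


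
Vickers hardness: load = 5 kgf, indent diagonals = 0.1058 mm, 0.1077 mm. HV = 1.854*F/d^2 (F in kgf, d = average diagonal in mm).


d_avg = (0.1058+0.1077)/2 = 0.10675 mm
HV = 1.854*5/0.10675^2 = 813

813


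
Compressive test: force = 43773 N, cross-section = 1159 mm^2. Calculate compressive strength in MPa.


CS = 43773 / 1159 = 37.8 MPa

37.8


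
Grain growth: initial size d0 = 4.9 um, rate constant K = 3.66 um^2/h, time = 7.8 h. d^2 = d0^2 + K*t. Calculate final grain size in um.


d^2 = 4.9^2 + 3.66*7.8 = 52.558
d = sqrt(52.558) = 7.25 um

7.25


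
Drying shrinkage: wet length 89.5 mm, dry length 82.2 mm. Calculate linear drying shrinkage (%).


DS = (89.5 - 82.2) / 89.5 * 100 = 8.16%

8.16


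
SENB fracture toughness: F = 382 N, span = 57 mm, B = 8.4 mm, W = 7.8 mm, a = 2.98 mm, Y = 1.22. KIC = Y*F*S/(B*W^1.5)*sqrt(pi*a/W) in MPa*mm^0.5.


KIC = 1.22*382*57/(8.4*7.8^1.5)*sqrt(pi*2.98/7.8) = 159.04

159.04


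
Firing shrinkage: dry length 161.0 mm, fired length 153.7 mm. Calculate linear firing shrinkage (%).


FS = (161.0 - 153.7) / 161.0 * 100 = 4.53%

4.53


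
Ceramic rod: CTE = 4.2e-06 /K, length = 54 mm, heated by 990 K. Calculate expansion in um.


dL = 4.2e-06 * 54 * 990 * 1000 = 224.532 um

224.532


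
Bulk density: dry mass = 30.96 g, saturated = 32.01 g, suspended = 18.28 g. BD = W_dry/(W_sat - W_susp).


BD = 30.96 / (32.01 - 18.28) = 30.96 / 13.73 = 2.255 g/cm^3

2.255


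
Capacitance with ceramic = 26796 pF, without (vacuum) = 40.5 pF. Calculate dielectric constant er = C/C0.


er = 26796 / 40.5 = 661.63

661.63


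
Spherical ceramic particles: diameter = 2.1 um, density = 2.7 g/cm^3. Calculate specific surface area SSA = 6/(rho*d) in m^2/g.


SSA = 6 / (2.7 * 2.1) = 1.058 m^2/g

1.058


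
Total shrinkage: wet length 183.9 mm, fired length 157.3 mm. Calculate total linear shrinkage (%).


TS = (183.9 - 157.3) / 183.9 * 100 = 14.46%

14.46


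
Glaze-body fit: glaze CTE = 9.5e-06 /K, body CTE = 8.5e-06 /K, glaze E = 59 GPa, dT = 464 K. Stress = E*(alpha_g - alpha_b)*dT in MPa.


Stress = 59*1000*(9.5e-06 - 8.5e-06)*464 = 27.4 MPa

27.4


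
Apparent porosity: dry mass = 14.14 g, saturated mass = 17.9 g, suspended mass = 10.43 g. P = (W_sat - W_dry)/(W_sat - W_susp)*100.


P = (17.9 - 14.14) / (17.9 - 10.43) * 100 = 3.76 / 7.47 * 100 = 50.3%

50.3


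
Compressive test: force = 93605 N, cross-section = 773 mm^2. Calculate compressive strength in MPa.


CS = 93605 / 773 = 121.1 MPa

121.1


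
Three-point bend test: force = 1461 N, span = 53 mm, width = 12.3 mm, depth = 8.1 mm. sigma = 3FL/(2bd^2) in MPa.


sigma = 3*1461*53/(2*12.3*8.1^2) = 143.9 MPa

143.9


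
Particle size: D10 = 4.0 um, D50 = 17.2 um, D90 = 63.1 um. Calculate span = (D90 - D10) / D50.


Span = (63.1 - 4.0) / 17.2 = 59.1 / 17.2 = 3.436

3.436


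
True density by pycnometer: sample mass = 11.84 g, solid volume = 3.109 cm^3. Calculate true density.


TD = 11.84 / 3.109 = 3.808 g/cm^3

3.808


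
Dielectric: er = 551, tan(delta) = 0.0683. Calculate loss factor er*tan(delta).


Loss = 551 * 0.0683 = 37.633

37.633


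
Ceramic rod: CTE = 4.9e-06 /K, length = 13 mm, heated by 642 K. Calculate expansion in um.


dL = 4.9e-06 * 13 * 642 * 1000 = 40.895 um

40.895


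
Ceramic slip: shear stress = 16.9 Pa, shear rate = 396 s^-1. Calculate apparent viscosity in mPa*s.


eta = tau/gamma * 1000 = 16.9/396 * 1000 = 42.7 mPa*s

42.7


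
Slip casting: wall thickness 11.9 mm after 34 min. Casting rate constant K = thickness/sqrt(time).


K = 11.9 / sqrt(34) = 11.9 / 5.831 = 2.041 mm/min^0.5

2.041


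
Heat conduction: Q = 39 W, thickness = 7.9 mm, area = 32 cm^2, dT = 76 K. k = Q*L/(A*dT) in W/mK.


k = 39*7.9/1000/(32/10000*76) = 1.27 W/mK

1.27


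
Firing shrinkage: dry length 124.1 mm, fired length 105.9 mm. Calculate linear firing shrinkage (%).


FS = (124.1 - 105.9) / 124.1 * 100 = 14.67%

14.67


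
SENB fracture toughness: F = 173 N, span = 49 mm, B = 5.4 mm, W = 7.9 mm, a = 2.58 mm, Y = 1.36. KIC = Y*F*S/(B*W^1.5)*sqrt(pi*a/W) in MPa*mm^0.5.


KIC = 1.36*173*49/(5.4*7.9^1.5)*sqrt(pi*2.58/7.9) = 97.39

97.39


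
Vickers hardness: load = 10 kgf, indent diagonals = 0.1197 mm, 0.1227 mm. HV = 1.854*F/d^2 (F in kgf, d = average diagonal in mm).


d_avg = (0.1197+0.1227)/2 = 0.1212 mm
HV = 1.854*10/0.1212^2 = 1262

1262


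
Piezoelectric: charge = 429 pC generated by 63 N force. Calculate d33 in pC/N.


d33 = 429 / 63 = 6.8 pC/N

6.8


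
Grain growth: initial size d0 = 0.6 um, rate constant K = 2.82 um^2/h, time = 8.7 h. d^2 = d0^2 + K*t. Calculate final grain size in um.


d^2 = 0.6^2 + 2.82*8.7 = 24.894
d = sqrt(24.894) = 4.99 um

4.99


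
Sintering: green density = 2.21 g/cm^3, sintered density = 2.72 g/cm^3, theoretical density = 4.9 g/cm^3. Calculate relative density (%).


Relative = 2.72 / 4.9 * 100 = 55.5%

55.5


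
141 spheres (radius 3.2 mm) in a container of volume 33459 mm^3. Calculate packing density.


V_sphere = 4/3*pi*3.2^3 = 137.2583 mm^3
Total V = 141*137.2583 = 19353.4203 mm^3
PD = 19353.4203 / 33459 = 0.578

0.578


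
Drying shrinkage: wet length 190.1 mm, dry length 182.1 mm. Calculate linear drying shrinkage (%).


DS = (190.1 - 182.1) / 190.1 * 100 = 4.21%

4.21
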